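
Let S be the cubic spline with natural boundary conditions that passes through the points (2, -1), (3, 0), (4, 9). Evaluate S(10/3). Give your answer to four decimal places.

2.2593

With M_i denoting the second derivative at x_i, h_i = 1, 1, and Δ_i = (y_(i+1) − y_i)/h_i = 1, 9:
  1·M_0 + 4·M_1 + 1·M_2 = 6(Δ_1 - Δ_0) = 48
Natural end conditions: M_0 = M_2 = 0.
Forward elimination and back-substitution give M_0 = 0, M_1 = 12, M_2 = 0.
On [3, 4], S(x) = 0 + 5·(x - 3) + 6·(x - 3)² - 2·(x - 3)³.
With (x - 3) = 1/3: S(10/3) = 61/27.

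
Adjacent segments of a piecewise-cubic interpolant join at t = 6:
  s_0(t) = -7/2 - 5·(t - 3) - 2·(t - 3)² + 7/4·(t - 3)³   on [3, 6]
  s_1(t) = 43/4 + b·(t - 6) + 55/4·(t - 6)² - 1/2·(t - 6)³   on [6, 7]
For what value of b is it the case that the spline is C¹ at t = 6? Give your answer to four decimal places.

s_0'(t) = -5 - 4·(t - 3) + 21/4·(t - 3)², so s_0'(6) = 121/4. On the right, s_1'(6) = b, so b = 121/4.

30.2500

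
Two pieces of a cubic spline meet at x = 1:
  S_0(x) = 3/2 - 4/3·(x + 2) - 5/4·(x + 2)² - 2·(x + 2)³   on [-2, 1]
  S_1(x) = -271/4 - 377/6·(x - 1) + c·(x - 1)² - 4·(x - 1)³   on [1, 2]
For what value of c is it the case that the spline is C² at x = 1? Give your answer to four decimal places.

-19.2500

S_0''(x) = -5/2 - 12·(x + 2), so S_0''(1) = -77/2. On the right, S_1''(1) = 2c, so c = -77/4.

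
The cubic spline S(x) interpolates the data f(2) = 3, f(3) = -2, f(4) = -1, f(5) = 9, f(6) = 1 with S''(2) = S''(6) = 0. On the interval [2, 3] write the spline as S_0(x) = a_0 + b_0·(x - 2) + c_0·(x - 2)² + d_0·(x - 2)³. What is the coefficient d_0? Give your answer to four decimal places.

0.6429

With m_i denoting the second derivative at x_i, h_i = 1, 1, 1, 1, and Δ_i = (y_(i+1) − y_i)/h_i = -5, 1, 10, -8:
  1·m_0 + 4·m_1 + 1·m_2 = 6(Δ_1 - Δ_0) = 36
  1·m_1 + 4·m_2 + 1·m_3 = 6(Δ_2 - Δ_1) = 54
  1·m_2 + 4·m_3 + 1·m_4 = 6(Δ_3 - Δ_2) = -108
Natural end conditions: m_0 = m_4 = 0.
Hence m_0 = 0, m_1 = 27/7, m_2 = 144/7, m_3 = -225/7, m_4 = 0.
On [2, 3], with S_0(x) = a_0 + b_0·(x - 2) + c_0·(x - 2)² + d_0·(x - 2)³: c_0 = m_0/2 = 0, d_0 = (m_1 - m_0)/(6h_0) = 9/14, b_0 = Δ_0 - h_0(2m_0 + m_1)/6 = -79/14.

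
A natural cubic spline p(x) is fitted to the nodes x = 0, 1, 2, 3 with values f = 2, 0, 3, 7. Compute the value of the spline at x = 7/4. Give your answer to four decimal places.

Put M_i = p'' at the i-th knot. Here h = (1, 1, 1) and Δ = (-2, 3, 4), so the interior equations h_(i-1)·M_(i-1) + 2(h_(i-1)+h_i)·M_i + h_i·M_(i+1) = 6(Δ_i − Δ_(i-1)) read
  1·M_0 + 4·M_1 + 1·M_2 = 6(Δ_1 - Δ_0) = 30
  1·M_1 + 4·M_2 + 1·M_3 = 6(Δ_2 - Δ_1) = 6
Natural end conditions: M_0 = M_3 = 0.
Solving the tridiagonal system: M_0 = 0, M_1 = 38/5, M_2 = -2/5, M_3 = 0.
On [1, 2], p(x) = 0 + 8/15·(x - 1) + 19/5·(x - 1)² - 4/3·(x - 1)³.
With (x - 1) = 3/4: p(7/4) = 79/40.

1.9750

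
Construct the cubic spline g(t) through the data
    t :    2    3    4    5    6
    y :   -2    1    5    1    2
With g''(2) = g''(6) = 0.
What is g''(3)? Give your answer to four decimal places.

Put m_i = g'' at the i-th knot. Here h = (1, 1, 1, 1) and Δ = (3, 4, -4, 1), so the interior equations h_(i-1)·m_(i-1) + 2(h_(i-1)+h_i)·m_i + h_i·m_(i+1) = 6(Δ_i − Δ_(i-1)) read
  1·m_0 + 4·m_1 + 1·m_2 = 6(Δ_1 - Δ_0) = 6
  1·m_1 + 4·m_2 + 1·m_3 = 6(Δ_2 - Δ_1) = -48
  1·m_2 + 4·m_3 + 1·m_4 = 6(Δ_3 - Δ_2) = 30
Natural end conditions: m_0 = m_4 = 0.
Forward elimination and back-substitution give m_0 = 0, m_1 = 39/7, m_2 = -114/7, m_3 = 81/7, m_4 = 0.

5.5714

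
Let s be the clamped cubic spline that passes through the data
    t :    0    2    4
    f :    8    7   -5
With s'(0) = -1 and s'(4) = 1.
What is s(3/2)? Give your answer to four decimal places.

8.4336

Write M_i for s''(x_i). With h_i = 2, 2 and divided differences Δ_i = -1/2, -6, the continuity of s' gives the tridiagonal system
  2·M_0 + 8·M_1 + 2·M_2 = 6(Δ_1 - Δ_0) = -33
Clamped end conditions give two more equations: 2h_0·M_0 + h_0·M_1 = 6(Δ_0 - s'(0)) = 3 and h_1·M_1 + 2h_1·M_2 = 6(s'(4) - Δ_1) = 42.
Solving: M_0 = 43/8, M_1 = -37/4, M_2 = 121/8.
On [0, 2], s(t) = 8 - 1·t + 43/16·t² - 39/32·t³.
With t = 3/2: s(3/2) = 2159/256.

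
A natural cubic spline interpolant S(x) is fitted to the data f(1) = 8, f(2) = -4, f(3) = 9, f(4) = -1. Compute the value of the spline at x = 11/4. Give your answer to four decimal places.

Let M_i = S''(x_i). Step sizes h_i = 1, 1, 1; slopes of the chords Δ_i = (y_(i+1) - y_i)/h_i = -12, 13, -10.
  1·M_0 + 4·M_1 + 1·M_2 = 6(Δ_1 - Δ_0) = 150
  1·M_1 + 4·M_2 + 1·M_3 = 6(Δ_2 - Δ_1) = -138
Natural end conditions: M_0 = M_3 = 0.
Solving the tridiagonal system: M_0 = 0, M_1 = 246/5, M_2 = -234/5, M_3 = 0.
On [2, 3], S(x) = -4 + 22/5·(x - 2) + 123/5·(x - 2)² - 16·(x - 2)³.
With (x - 2) = 3/4: S(11/4) = 511/80.

6.3875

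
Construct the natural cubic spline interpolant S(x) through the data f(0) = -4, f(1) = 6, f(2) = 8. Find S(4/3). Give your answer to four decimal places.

7.4074

Write σ_i for S''(x_i). With h_i = 1, 1 and divided differences Δ_i = 10, 2, the continuity of S' gives the tridiagonal system
  1·σ_0 + 4·σ_1 + 1·σ_2 = 6(Δ_1 - Δ_0) = -48
Natural end conditions: σ_0 = σ_2 = 0.
Hence σ_0 = 0, σ_1 = -12, σ_2 = 0.
On [1, 2], S(x) = 6 + 6·(x - 1) - 6·(x - 1)² + 2·(x - 1)³.
With (x - 1) = 1/3: S(4/3) = 200/27.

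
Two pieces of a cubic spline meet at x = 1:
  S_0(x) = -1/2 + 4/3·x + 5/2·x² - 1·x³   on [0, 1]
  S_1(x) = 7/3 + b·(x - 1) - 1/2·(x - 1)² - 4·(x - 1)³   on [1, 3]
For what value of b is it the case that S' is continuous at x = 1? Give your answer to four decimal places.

3.3333

S_0'(x) = 4/3 + 5·x - 3·x², so S_0'(1) = 10/3. On the right, S_1'(1) = b, so b = 10/3.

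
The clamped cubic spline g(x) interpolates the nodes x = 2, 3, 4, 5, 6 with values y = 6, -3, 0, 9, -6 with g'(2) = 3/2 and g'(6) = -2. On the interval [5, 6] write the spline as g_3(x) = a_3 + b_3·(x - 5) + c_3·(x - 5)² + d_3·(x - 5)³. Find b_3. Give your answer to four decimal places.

-7.2054

Put m_i = g'' at the i-th knot. Here h = (1, 1, 1, 1) and Δ = (-9, 3, 9, -15), so the interior equations h_(i-1)·m_(i-1) + 2(h_(i-1)+h_i)·m_i + h_i·m_(i+1) = 6(Δ_i − Δ_(i-1)) read
  1·m_0 + 4·m_1 + 1·m_2 = 6(Δ_1 - Δ_0) = 72
  1·m_1 + 4·m_2 + 1·m_3 = 6(Δ_2 - Δ_1) = 36
  1·m_2 + 4·m_3 + 1·m_4 = 6(Δ_3 - Δ_2) = -144
Clamped end conditions give two more equations: 2h_0·m_0 + h_0·m_1 = 6(Δ_0 - g'(2)) = -63 and h_3·m_3 + 2h_3·m_4 = 6(g'(6) - Δ_3) = 78.
Forward elimination and back-substitution give m_0 = -2455/56, m_1 = 691/28, m_2 = 137/8, m_3 = -1601/28, m_4 = 3785/56.
On [5, 6], with g_3(x) = a_3 + b_3·(x - 5) + c_3·(x - 5)² + d_3·(x - 5)³: c_3 = m_3/2 = -1601/56, d_3 = (m_4 - m_3)/(6h_3) = 2329/112, b_3 = Δ_3 - h_3(2m_3 + m_4)/6 = -807/112.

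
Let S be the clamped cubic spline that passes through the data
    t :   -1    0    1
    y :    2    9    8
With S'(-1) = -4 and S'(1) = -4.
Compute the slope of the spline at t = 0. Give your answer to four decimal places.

With m_i denoting the second derivative at x_i, h_i = 1, 1, and Δ_i = (y_(i+1) − y_i)/h_i = 7, -1:
  1·m_0 + 4·m_1 + 1·m_2 = 6(Δ_1 - Δ_0) = -48
Clamped end conditions give two more equations: 2h_0·m_0 + h_0·m_1 = 6(Δ_0 - S'(-1)) = 66 and h_1·m_1 + 2h_1·m_2 = 6(S'(1) - Δ_1) = -18.
Solving: m_0 = 45, m_1 = -24, m_2 = 3.
On [0, 1], S'(t) = b_1 + 2c_1·t + 3d_1·t² with b_1 = Δ_1 - h_1(2m_1 + m_2)/6 = 13/2, c_1 = m_1/2 = -12, d_1 = (m_2 - m_1)/(6h_1) = 9/2. So S'(0) = 13/2.

6.5000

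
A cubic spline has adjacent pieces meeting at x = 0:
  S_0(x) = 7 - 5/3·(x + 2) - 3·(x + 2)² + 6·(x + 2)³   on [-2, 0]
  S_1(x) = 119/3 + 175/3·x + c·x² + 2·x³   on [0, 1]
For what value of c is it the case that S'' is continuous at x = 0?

33

S_0''(x) = -6 + 36·(x + 2), so S_0''(0) = 66. On the right, S_1''(0) = 2c, so c = 33.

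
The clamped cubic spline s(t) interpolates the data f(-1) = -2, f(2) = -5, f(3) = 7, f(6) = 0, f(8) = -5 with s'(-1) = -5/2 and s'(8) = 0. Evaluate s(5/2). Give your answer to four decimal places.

With m_i denoting the second derivative at x_i, h_i = 3, 1, 3, 2, and Δ_i = (y_(i+1) − y_i)/h_i = -1, 12, -7/3, -5/2:
  3·m_0 + 8·m_1 + 1·m_2 = 6(Δ_1 - Δ_0) = 78
  1·m_1 + 8·m_2 + 3·m_3 = 6(Δ_2 - Δ_1) = -86
  3·m_2 + 10·m_3 + 2·m_4 = 6(Δ_3 - Δ_2) = -1
Clamped end conditions give two more equations: 2h_0·m_0 + h_0·m_1 = 6(Δ_0 - s'(-1)) = 9 and h_3·m_3 + 2h_3·m_4 = 6(s'(8) - Δ_3) = 15.
Hence m_0 = -2785/534, m_1 = 3586/267, m_2 = -7369/534, m_3 = 976/267, m_4 = 2053/1068.
On [2, 3], s(t) = -5 + 3497/356·(t - 2) + 1793/267·(t - 2)² - 4847/1068·(t - 2)³.
With (t - 2) = 1/2: s(5/2) = 8741/8544.

1.0231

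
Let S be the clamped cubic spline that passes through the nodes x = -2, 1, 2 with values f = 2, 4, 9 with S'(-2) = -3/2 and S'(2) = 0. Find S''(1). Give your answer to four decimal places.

With M_i denoting the second derivative at x_i, h_i = 3, 1, and Δ_i = (y_(i+1) − y_i)/h_i = 2/3, 5:
  3·M_0 + 8·M_1 + 1·M_2 = 6(Δ_1 - Δ_0) = 26
Clamped end conditions give two more equations: 2h_0·M_0 + h_0·M_1 = 6(Δ_0 - S'(-2)) = 13 and h_1·M_1 + 2h_1·M_2 = 6(S'(2) - Δ_1) = -30.
Solving the tridiagonal system: M_0 = -17/24, M_1 = 23/4, M_2 = -143/8.

5.7500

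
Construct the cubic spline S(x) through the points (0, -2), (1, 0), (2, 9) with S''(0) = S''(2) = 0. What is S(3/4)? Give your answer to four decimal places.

Write M_i for S''(x_i). With h_i = 1, 1 and divided differences Δ_i = 2, 9, the continuity of S' gives the tridiagonal system
  1·M_0 + 4·M_1 + 1·M_2 = 6(Δ_1 - Δ_0) = 42
Natural end conditions: M_0 = M_2 = 0.
Forward elimination and back-substitution give M_0 = 0, M_1 = 21/2, M_2 = 0.
On [0, 1], S(x) = -2 + 1/4·x + 0·x² + 7/4·x³.
With x = 3/4: S(3/4) = -275/256.

-1.0742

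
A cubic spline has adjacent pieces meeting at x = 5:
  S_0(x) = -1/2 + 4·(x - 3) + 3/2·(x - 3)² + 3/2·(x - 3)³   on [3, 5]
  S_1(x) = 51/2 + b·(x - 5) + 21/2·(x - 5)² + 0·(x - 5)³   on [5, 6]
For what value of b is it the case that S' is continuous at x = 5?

28

S_0'(x) = 4 + 3·(x - 3) + 9/2·(x - 3)², so S_0'(5) = 28. On the right, S_1'(5) = b, so b = 28.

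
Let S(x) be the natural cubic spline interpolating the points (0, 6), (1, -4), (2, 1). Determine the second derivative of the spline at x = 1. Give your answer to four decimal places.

22.5000

Write M_i for S''(x_i). With h_i = 1, 1 and divided differences Δ_i = -10, 5, the continuity of S' gives the tridiagonal system
  1·M_0 + 4·M_1 + 1·M_2 = 6(Δ_1 - Δ_0) = 90
Natural end conditions: M_0 = M_2 = 0.
Hence M_0 = 0, M_1 = 45/2, M_2 = 0.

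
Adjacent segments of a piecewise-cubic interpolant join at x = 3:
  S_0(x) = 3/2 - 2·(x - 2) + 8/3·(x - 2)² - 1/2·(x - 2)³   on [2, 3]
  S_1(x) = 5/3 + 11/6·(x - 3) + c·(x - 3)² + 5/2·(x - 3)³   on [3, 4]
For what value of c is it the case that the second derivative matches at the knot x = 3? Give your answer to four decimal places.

1.1667

S_0''(x) = 16/3 - 3·(x - 2), so S_0''(3) = 7/3. On the right, S_1''(3) = 2c, so c = 7/6.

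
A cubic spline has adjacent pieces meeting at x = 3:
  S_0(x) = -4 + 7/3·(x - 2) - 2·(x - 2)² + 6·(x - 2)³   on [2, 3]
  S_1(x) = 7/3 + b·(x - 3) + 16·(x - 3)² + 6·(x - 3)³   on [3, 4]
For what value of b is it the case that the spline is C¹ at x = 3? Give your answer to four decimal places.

16.3333

S_0'(x) = 7/3 - 4·(x - 2) + 18·(x - 2)², so S_0'(3) = 49/3. On the right, S_1'(3) = b, so b = 49/3.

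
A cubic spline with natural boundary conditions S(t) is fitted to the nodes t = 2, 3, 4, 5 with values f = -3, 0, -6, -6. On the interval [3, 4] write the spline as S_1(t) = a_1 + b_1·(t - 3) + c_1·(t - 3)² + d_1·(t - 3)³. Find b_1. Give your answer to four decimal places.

Let σ_i = S''(x_i). Step sizes h_i = 1, 1, 1; slopes of the chords Δ_i = (y_(i+1) - y_i)/h_i = 3, -6, 0.
  1·σ_0 + 4·σ_1 + 1·σ_2 = 6(Δ_1 - Δ_0) = -54
  1·σ_1 + 4·σ_2 + 1·σ_3 = 6(Δ_2 - Δ_1) = 36
Natural end conditions: σ_0 = σ_3 = 0.
Forward elimination and back-substitution give σ_0 = 0, σ_1 = -84/5, σ_2 = 66/5, σ_3 = 0.
On [3, 4], with S_1(t) = a_1 + b_1·(t - 3) + c_1·(t - 3)² + d_1·(t - 3)³: c_1 = σ_1/2 = -42/5, d_1 = (σ_2 - σ_1)/(6h_1) = 5, b_1 = Δ_1 - h_1(2σ_1 + σ_2)/6 = -13/5.

-2.6000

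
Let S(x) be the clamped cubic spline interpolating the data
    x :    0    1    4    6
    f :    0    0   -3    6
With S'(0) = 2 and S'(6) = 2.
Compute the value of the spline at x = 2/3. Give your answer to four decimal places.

0.3732

Write M_i for S''(x_i). With h_i = 1, 3, 2 and divided differences Δ_i = 0, -1, 9/2, the continuity of S' gives the tridiagonal system
  1·M_0 + 8·M_1 + 3·M_2 = 6(Δ_1 - Δ_0) = -6
  3·M_1 + 10·M_2 + 2·M_3 = 6(Δ_2 - Δ_1) = 33
Clamped end conditions give two more equations: 2h_0·M_0 + h_0·M_1 = 6(Δ_0 - S'(0)) = -12 and h_2·M_2 + 2h_2·M_3 = 6(S'(6) - Δ_2) = -15.
Forward elimination and back-substitution give M_0 = -129/26, M_1 = -27/13, M_2 = 135/26, M_3 = -165/26.
On [0, 1], S(x) = 0 + 2·x - 129/52·x² + 25/52·x³.
With x = 2/3: S(2/3) = 131/351.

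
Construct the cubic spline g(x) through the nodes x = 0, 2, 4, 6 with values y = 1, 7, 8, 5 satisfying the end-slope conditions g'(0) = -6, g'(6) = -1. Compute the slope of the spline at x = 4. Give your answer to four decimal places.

-1.6333

With M_i denoting the second derivative at x_i, h_i = 2, 2, 2, and Δ_i = (y_(i+1) − y_i)/h_i = 3, 1/2, -3/2:
  2·M_0 + 8·M_1 + 2·M_2 = 6(Δ_1 - Δ_0) = -15
  2·M_1 + 8·M_2 + 2·M_3 = 6(Δ_2 - Δ_1) = -12
Clamped end conditions give two more equations: 2h_0·M_0 + h_0·M_1 = 6(Δ_0 - g'(0)) = 54 and h_2·M_2 + 2h_2·M_3 = 6(g'(6) - Δ_2) = 3.
Solving: M_0 = 247/15, M_1 = -89/15, M_2 = -7/30, M_3 = 13/15.
On [4, 6], g'(x) = b_2 + 2c_2·(x - 4) + 3d_2·(x - 4)² with b_2 = Δ_2 - h_2(2M_2 + M_3)/6 = -49/30, c_2 = M_2/2 = -7/60, d_2 = (M_3 - M_2)/(6h_2) = 11/120. So g'(4) = -49/30.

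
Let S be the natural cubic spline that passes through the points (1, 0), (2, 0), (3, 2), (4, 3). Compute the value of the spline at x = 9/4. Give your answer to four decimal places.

Write M_i for S''(x_i). With h_i = 1, 1, 1 and divided differences Δ_i = 0, 2, 1, the continuity of S' gives the tridiagonal system
  1·M_0 + 4·M_1 + 1·M_2 = 6(Δ_1 - Δ_0) = 12
  1·M_1 + 4·M_2 + 1·M_3 = 6(Δ_2 - Δ_1) = -6
Natural end conditions: M_0 = M_3 = 0.
Solving the tridiagonal system: M_0 = 0, M_1 = 18/5, M_2 = -12/5, M_3 = 0.
On [2, 3], S(x) = 0 + 6/5·(x - 2) + 9/5·(x - 2)² - 1·(x - 2)³.
With (x - 2) = 1/4: S(9/4) = 127/320.

0.3969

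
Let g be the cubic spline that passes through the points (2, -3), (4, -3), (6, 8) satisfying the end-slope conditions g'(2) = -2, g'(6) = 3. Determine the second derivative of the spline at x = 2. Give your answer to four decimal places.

0.1250

Put m_i = g'' at the i-th knot. Here h = (2, 2) and Δ = (0, 11/2), so the interior equations h_(i-1)·m_(i-1) + 2(h_(i-1)+h_i)·m_i + h_i·m_(i+1) = 6(Δ_i − Δ_(i-1)) read
  2·m_0 + 8·m_1 + 2·m_2 = 6(Δ_1 - Δ_0) = 33
Clamped end conditions give two more equations: 2h_0·m_0 + h_0·m_1 = 6(Δ_0 - g'(2)) = 12 and h_1·m_1 + 2h_1·m_2 = 6(g'(6) - Δ_1) = -15.
Solving the tridiagonal system: m_0 = 1/8, m_1 = 23/4, m_2 = -53/8.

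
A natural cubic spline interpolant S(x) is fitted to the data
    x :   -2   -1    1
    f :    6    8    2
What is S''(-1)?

-5

Write m_i for S''(x_i). With h_i = 1, 2 and divided differences Δ_i = 2, -3, the continuity of S' gives the tridiagonal system
  1·m_0 + 6·m_1 + 2·m_2 = 6(Δ_1 - Δ_0) = -30
Natural end conditions: m_0 = m_2 = 0.
Forward elimination and back-substitution give m_0 = 0, m_1 = -5, m_2 = 0.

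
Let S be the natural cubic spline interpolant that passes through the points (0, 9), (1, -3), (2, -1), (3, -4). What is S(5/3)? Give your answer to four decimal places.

-2.0321

Let m_i = S''(x_i). Step sizes h_i = 1, 1, 1; slopes of the chords Δ_i = (y_(i+1) - y_i)/h_i = -12, 2, -3.
  1·m_0 + 4·m_1 + 1·m_2 = 6(Δ_1 - Δ_0) = 84
  1·m_1 + 4·m_2 + 1·m_3 = 6(Δ_2 - Δ_1) = -30
Natural end conditions: m_0 = m_3 = 0.
Solving: m_0 = 0, m_1 = 122/5, m_2 = -68/5, m_3 = 0.
On [1, 2], S(x) = -3 - 58/15·(x - 1) + 61/5·(x - 1)² - 19/3·(x - 1)³.
With (x - 1) = 2/3: S(5/3) = -823/405.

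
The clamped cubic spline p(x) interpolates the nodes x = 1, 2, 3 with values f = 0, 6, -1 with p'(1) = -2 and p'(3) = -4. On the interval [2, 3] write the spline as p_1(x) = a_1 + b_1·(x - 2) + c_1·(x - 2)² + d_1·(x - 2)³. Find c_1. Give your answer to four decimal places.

Write M_i for p''(x_i). With h_i = 1, 1 and divided differences Δ_i = 6, -7, the continuity of p' gives the tridiagonal system
  1·M_0 + 4·M_1 + 1·M_2 = 6(Δ_1 - Δ_0) = -78
Clamped end conditions give two more equations: 2h_0·M_0 + h_0·M_1 = 6(Δ_0 - p'(1)) = 48 and h_1·M_1 + 2h_1·M_2 = 6(p'(3) - Δ_1) = 18.
Hence M_0 = 85/2, M_1 = -37, M_2 = 55/2.
On [2, 3], with p_1(x) = a_1 + b_1·(x - 2) + c_1·(x - 2)² + d_1·(x - 2)³: c_1 = M_1/2 = -37/2, d_1 = (M_2 - M_1)/(6h_1) = 43/4, b_1 = Δ_1 - h_1(2M_1 + M_2)/6 = 3/4.

-18.5000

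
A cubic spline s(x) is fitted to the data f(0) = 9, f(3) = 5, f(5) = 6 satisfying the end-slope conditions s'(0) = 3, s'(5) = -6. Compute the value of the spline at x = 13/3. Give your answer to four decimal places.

7.6444

Put M_i = s'' at the i-th knot. Here h = (3, 2) and Δ = (-4/3, 1/2), so the interior equations h_(i-1)·M_(i-1) + 2(h_(i-1)+h_i)·M_i + h_i·M_(i+1) = 6(Δ_i − Δ_(i-1)) read
  3·M_0 + 10·M_1 + 2·M_2 = 6(Δ_1 - Δ_0) = 11
Clamped end conditions give two more equations: 2h_0·M_0 + h_0·M_1 = 6(Δ_0 - s'(0)) = -26 and h_1·M_1 + 2h_1·M_2 = 6(s'(5) - Δ_1) = -39.
Forward elimination and back-substitution give M_0 = -217/30, M_1 = 29/5, M_2 = -253/20.
On [3, 5], s(x) = 5 + 17/20·(x - 3) + 29/10·(x - 3)² - 123/80·(x - 3)³.
With (x - 3) = 4/3: s(13/3) = 344/45.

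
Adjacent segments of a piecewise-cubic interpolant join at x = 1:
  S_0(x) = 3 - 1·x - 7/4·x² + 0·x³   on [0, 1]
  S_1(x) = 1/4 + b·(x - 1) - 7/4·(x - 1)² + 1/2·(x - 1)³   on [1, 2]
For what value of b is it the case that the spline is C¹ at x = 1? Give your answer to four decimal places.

-4.5000

S_0'(x) = -1 - 7/2·x + 0·x², so S_0'(1) = -9/2. On the right, S_1'(1) = b, so b = -9/2.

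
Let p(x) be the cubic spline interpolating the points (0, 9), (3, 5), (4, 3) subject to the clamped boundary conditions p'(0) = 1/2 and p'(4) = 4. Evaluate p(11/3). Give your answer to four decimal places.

2.6065

Put M_i = p'' at the i-th knot. Here h = (3, 1) and Δ = (-4/3, -2), so the interior equations h_(i-1)·M_(i-1) + 2(h_(i-1)+h_i)·M_i + h_i·M_(i+1) = 6(Δ_i − Δ_(i-1)) read
  3·M_0 + 8·M_1 + 1·M_2 = 6(Δ_1 - Δ_0) = -4
Clamped end conditions give two more equations: 2h_0·M_0 + h_0·M_1 = 6(Δ_0 - p'(0)) = -11 and h_1·M_1 + 2h_1·M_2 = 6(p'(4) - Δ_1) = 36.
Solving: M_0 = -11/24, M_1 = -11/4, M_2 = 155/8.
On [3, 4], p(x) = 5 - 69/16·(x - 3) - 11/8·(x - 3)² + 59/16·(x - 3)³.
With (x - 3) = 2/3: p(11/3) = 563/216.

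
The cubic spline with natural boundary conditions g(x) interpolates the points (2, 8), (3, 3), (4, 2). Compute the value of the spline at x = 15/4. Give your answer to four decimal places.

2.0156

Put σ_i = g'' at the i-th knot. Here h = (1, 1) and Δ = (-5, -1), so the interior equations h_(i-1)·σ_(i-1) + 2(h_(i-1)+h_i)·σ_i + h_i·σ_(i+1) = 6(Δ_i − Δ_(i-1)) read
  1·σ_0 + 4·σ_1 + 1·σ_2 = 6(Δ_1 - Δ_0) = 24
Natural end conditions: σ_0 = σ_2 = 0.
Solving the tridiagonal system: σ_0 = 0, σ_1 = 6, σ_2 = 0.
On [3, 4], g(x) = 3 - 3·(x - 3) + 3·(x - 3)² - 1·(x - 3)³.
With (x - 3) = 3/4: g(15/4) = 129/64.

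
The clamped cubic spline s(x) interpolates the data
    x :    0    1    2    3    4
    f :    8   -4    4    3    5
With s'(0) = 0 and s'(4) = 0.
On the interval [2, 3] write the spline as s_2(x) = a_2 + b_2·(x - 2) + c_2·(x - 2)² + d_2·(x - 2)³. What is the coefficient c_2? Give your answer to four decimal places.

Write M_i for s''(x_i). With h_i = 1, 1, 1, 1 and divided differences Δ_i = -12, 8, -1, 2, the continuity of s' gives the tridiagonal system
  1·M_0 + 4·M_1 + 1·M_2 = 6(Δ_1 - Δ_0) = 120
  1·M_1 + 4·M_2 + 1·M_3 = 6(Δ_2 - Δ_1) = -54
  1·M_2 + 4·M_3 + 1·M_4 = 6(Δ_3 - Δ_2) = 18
Clamped end conditions give two more equations: 2h_0·M_0 + h_0·M_1 = 6(Δ_0 - s'(0)) = -72 and h_3·M_3 + 2h_3·M_4 = 6(s'(4) - Δ_3) = -12.
Solving: M_0 = -1755/28, M_1 = 747/14, M_2 = -123/4, M_3 = 219/14, M_4 = -387/28.
On [2, 3], with s_2(x) = a_2 + b_2·(x - 2) + c_2·(x - 2)² + d_2·(x - 2)³: c_2 = M_2/2 = -123/8, d_2 = (M_3 - M_2)/(6h_2) = 433/56, b_2 = Δ_2 - h_2(2M_2 + M_3)/6 = 93/14.

-15.3750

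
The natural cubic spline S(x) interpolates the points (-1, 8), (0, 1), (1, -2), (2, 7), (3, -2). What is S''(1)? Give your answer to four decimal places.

26.5714

With M_i denoting the second derivative at x_i, h_i = 1, 1, 1, 1, and Δ_i = (y_(i+1) − y_i)/h_i = -7, -3, 9, -9:
  1·M_0 + 4·M_1 + 1·M_2 = 6(Δ_1 - Δ_0) = 24
  1·M_1 + 4·M_2 + 1·M_3 = 6(Δ_2 - Δ_1) = 72
  1·M_2 + 4·M_3 + 1·M_4 = 6(Δ_3 - Δ_2) = -108
Natural end conditions: M_0 = M_4 = 0.
Solving the tridiagonal system: M_0 = 0, M_1 = -9/14, M_2 = 186/7, M_3 = -471/14, M_4 = 0.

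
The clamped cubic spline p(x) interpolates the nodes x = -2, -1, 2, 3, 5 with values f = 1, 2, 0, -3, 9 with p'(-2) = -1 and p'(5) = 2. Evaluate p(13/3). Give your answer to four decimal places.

Put m_i = p'' at the i-th knot. Here h = (1, 3, 1, 2) and Δ = (1, -2/3, -3, 6), so the interior equations h_(i-1)·m_(i-1) + 2(h_(i-1)+h_i)·m_i + h_i·m_(i+1) = 6(Δ_i − Δ_(i-1)) read
  1·m_0 + 8·m_1 + 3·m_2 = 6(Δ_1 - Δ_0) = -10
  3·m_1 + 8·m_2 + 1·m_3 = 6(Δ_2 - Δ_1) = -14
  1·m_2 + 6·m_3 + 2·m_4 = 6(Δ_3 - Δ_2) = 54
Clamped end conditions give two more equations: 2h_0·m_0 + h_0·m_1 = 6(Δ_0 - p'(-2)) = 12 and h_3·m_3 + 2h_3·m_4 = 6(p'(5) - Δ_3) = -24.
Solving the tridiagonal system: m_0 = 354/55, m_1 = -48/55, m_2 = -104/33, m_3 = 2282/165, m_4 = -2131/165.
On [3, 5], p(x) = -3 + 179/165·(x - 3) + 1141/165·(x - 3)² - 1471/660·(x - 3)³.
With (x - 3) = 4/3: p(13/3) = 24311/4455.

5.4570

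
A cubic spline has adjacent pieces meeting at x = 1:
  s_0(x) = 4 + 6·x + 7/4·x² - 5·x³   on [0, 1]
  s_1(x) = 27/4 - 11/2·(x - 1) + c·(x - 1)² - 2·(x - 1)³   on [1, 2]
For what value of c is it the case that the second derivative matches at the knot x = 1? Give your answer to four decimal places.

-13.2500

s_0''(x) = 7/2 - 30·x, so s_0''(1) = -53/2. On the right, s_1''(1) = 2c, so c = -53/4.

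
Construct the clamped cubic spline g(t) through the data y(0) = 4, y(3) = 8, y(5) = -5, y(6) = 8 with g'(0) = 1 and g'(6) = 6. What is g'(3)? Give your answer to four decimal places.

-7.9737

Write M_i for g''(x_i). With h_i = 3, 2, 1 and divided differences Δ_i = 4/3, -13/2, 13, the continuity of g' gives the tridiagonal system
  3·M_0 + 10·M_1 + 2·M_2 = 6(Δ_1 - Δ_0) = -47
  2·M_1 + 6·M_2 + 1·M_3 = 6(Δ_2 - Δ_1) = 117
Clamped end conditions give two more equations: 2h_0·M_0 + h_0·M_1 = 6(Δ_0 - g'(0)) = 2 and h_2·M_2 + 2h_2·M_3 = 6(g'(6) - Δ_2) = -42.
Hence M_0 = 379/57, M_1 = -240/19, M_2 = 564/19, M_3 = -681/19.
On [3, 5], g'(t) = b_1 + 2c_1·(t - 3) + 3d_1·(t - 3)² with b_1 = Δ_1 - h_1(2M_1 + M_2)/6 = -303/38, c_1 = M_1/2 = -120/19, d_1 = (M_2 - M_1)/(6h_1) = 67/19. So g'(3) = -303/38.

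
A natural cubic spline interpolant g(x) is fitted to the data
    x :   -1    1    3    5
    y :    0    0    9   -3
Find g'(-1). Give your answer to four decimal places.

Write m_i for g''(x_i). With h_i = 2, 2, 2 and divided differences Δ_i = 0, 9/2, -6, the continuity of g' gives the tridiagonal system
  2·m_0 + 8·m_1 + 2·m_2 = 6(Δ_1 - Δ_0) = 27
  2·m_1 + 8·m_2 + 2·m_3 = 6(Δ_2 - Δ_1) = -63
Natural end conditions: m_0 = m_3 = 0.
Forward elimination and back-substitution give m_0 = 0, m_1 = 57/10, m_2 = -93/10, m_3 = 0.
On [-1, 1], g'(x) = b_0 + 2c_0·(x + 1) + 3d_0·(x + 1)² with b_0 = Δ_0 - h_0(2m_0 + m_1)/6 = -19/10, c_0 = m_0/2 = 0, d_0 = (m_1 - m_0)/(6h_0) = 19/40. So g'(-1) = -19/10.

-1.9000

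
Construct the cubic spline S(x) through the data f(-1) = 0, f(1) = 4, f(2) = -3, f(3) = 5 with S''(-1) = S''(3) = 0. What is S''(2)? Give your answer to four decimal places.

25.8261

With M_i denoting the second derivative at x_i, h_i = 2, 1, 1, and Δ_i = (y_(i+1) − y_i)/h_i = 2, -7, 8:
  2·M_0 + 6·M_1 + 1·M_2 = 6(Δ_1 - Δ_0) = -54
  1·M_1 + 4·M_2 + 1·M_3 = 6(Δ_2 - Δ_1) = 90
Natural end conditions: M_0 = M_3 = 0.
Solving: M_0 = 0, M_1 = -306/23, M_2 = 594/23, M_3 = 0.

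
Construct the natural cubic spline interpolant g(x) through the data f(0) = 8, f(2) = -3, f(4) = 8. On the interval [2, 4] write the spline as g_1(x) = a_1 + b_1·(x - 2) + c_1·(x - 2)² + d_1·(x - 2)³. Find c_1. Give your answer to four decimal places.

Write σ_i for g''(x_i). With h_i = 2, 2 and divided differences Δ_i = -11/2, 11/2, the continuity of g' gives the tridiagonal system
  2·σ_0 + 8·σ_1 + 2·σ_2 = 6(Δ_1 - Δ_0) = 66
Natural end conditions: σ_0 = σ_2 = 0.
Hence σ_0 = 0, σ_1 = 33/4, σ_2 = 0.
On [2, 4], with g_1(x) = a_1 + b_1·(x - 2) + c_1·(x - 2)² + d_1·(x - 2)³: c_1 = σ_1/2 = 33/8, d_1 = (σ_2 - σ_1)/(6h_1) = -11/16, b_1 = Δ_1 - h_1(2σ_1 + σ_2)/6 = 0.

4.1250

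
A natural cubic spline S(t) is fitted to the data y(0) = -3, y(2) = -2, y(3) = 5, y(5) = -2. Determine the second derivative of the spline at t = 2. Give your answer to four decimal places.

8.4857

Put σ_i = S'' at the i-th knot. Here h = (2, 1, 2) and Δ = (1/2, 7, -7/2), so the interior equations h_(i-1)·σ_(i-1) + 2(h_(i-1)+h_i)·σ_i + h_i·σ_(i+1) = 6(Δ_i − Δ_(i-1)) read
  2·σ_0 + 6·σ_1 + 1·σ_2 = 6(Δ_1 - Δ_0) = 39
  1·σ_1 + 6·σ_2 + 2·σ_3 = 6(Δ_2 - Δ_1) = -63
Natural end conditions: σ_0 = σ_3 = 0.
Hence σ_0 = 0, σ_1 = 297/35, σ_2 = -417/35, σ_3 = 0.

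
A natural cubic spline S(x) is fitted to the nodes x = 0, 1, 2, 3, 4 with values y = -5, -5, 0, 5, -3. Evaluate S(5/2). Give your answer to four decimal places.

3.5580

With M_i denoting the second derivative at x_i, h_i = 1, 1, 1, 1, and Δ_i = (y_(i+1) − y_i)/h_i = 0, 5, 5, -8:
  1·M_0 + 4·M_1 + 1·M_2 = 6(Δ_1 - Δ_0) = 30
  1·M_1 + 4·M_2 + 1·M_3 = 6(Δ_2 - Δ_1) = 0
  1·M_2 + 4·M_3 + 1·M_4 = 6(Δ_3 - Δ_2) = -78
Natural end conditions: M_0 = M_4 = 0.
Forward elimination and back-substitution give M_0 = 0, M_1 = 93/14, M_2 = 24/7, M_3 = -285/14, M_4 = 0.
On [2, 3], S(x) = 0 + 29/4·(x - 2) + 12/7·(x - 2)² - 111/28·(x - 2)³.
With (x - 2) = 1/2: S(5/2) = 797/224.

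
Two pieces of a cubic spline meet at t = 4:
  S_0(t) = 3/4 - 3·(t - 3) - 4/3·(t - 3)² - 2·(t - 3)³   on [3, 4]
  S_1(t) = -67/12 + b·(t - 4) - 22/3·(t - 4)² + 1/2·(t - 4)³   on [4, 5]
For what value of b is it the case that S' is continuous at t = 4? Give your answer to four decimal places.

S_0'(t) = -3 - 8/3·(t - 3) - 6·(t - 3)², so S_0'(4) = -35/3. On the right, S_1'(4) = b, so b = -35/3.

-11.6667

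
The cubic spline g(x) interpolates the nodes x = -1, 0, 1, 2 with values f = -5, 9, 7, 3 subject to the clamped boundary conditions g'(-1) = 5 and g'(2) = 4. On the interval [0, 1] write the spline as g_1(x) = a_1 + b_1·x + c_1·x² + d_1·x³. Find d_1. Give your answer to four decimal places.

5.8000

Write σ_i for g''(x_i). With h_i = 1, 1, 1 and divided differences Δ_i = 14, -2, -4, the continuity of g' gives the tridiagonal system
  1·σ_0 + 4·σ_1 + 1·σ_2 = 6(Δ_1 - Δ_0) = -96
  1·σ_1 + 4·σ_2 + 1·σ_3 = 6(Δ_2 - Δ_1) = -12
Clamped end conditions give two more equations: 2h_0·σ_0 + h_0·σ_1 = 6(Δ_0 - g'(-1)) = 54 and h_2·σ_2 + 2h_2·σ_3 = 6(g'(2) - Δ_2) = 48.
Solving: σ_0 = 668/15, σ_1 = -526/15, σ_2 = -4/15, σ_3 = 362/15.
On [0, 1], with g_1(x) = a_1 + b_1·x + c_1·x² + d_1·x³: c_1 = σ_1/2 = -263/15, d_1 = (σ_2 - σ_1)/(6h_1) = 29/5, b_1 = Δ_1 - h_1(2σ_1 + σ_2)/6 = 146/15.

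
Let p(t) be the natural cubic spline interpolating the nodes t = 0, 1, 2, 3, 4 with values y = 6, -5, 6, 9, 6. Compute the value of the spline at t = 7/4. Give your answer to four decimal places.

Put m_i = p'' at the i-th knot. Here h = (1, 1, 1, 1) and Δ = (-11, 11, 3, -3), so the interior equations h_(i-1)·m_(i-1) + 2(h_(i-1)+h_i)·m_i + h_i·m_(i+1) = 6(Δ_i − Δ_(i-1)) read
  1·m_0 + 4·m_1 + 1·m_2 = 6(Δ_1 - Δ_0) = 132
  1·m_1 + 4·m_2 + 1·m_3 = 6(Δ_2 - Δ_1) = -48
  1·m_2 + 4·m_3 + 1·m_4 = 6(Δ_3 - Δ_2) = -36
Natural end conditions: m_0 = m_4 = 0.
Hence m_0 = 0, m_1 = 267/7, m_2 = -144/7, m_3 = -27/7, m_4 = 0.
On [1, 2], p(t) = -5 + 12/7·(t - 1) + 267/14·(t - 1)² - 137/14·(t - 1)³.
With (t - 1) = 3/4: p(7/4) = 2585/896.

2.8850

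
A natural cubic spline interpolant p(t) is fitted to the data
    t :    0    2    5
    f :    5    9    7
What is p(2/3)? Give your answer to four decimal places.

6.6494

Put m_i = p'' at the i-th knot. Here h = (2, 3) and Δ = (2, -2/3), so the interior equations h_(i-1)·m_(i-1) + 2(h_(i-1)+h_i)·m_i + h_i·m_(i+1) = 6(Δ_i − Δ_(i-1)) read
  2·m_0 + 10·m_1 + 3·m_2 = 6(Δ_1 - Δ_0) = -16
Natural end conditions: m_0 = m_2 = 0.
Solving the tridiagonal system: m_0 = 0, m_1 = -8/5, m_2 = 0.
On [0, 2], p(t) = 5 + 38/15·t + 0·t² - 2/15·t³.
With t = 2/3: p(2/3) = 2693/405.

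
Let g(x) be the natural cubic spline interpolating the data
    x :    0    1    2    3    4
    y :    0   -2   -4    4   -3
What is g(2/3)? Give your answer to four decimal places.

Write σ_i for g''(x_i). With h_i = 1, 1, 1, 1 and divided differences Δ_i = -2, -2, 8, -7, the continuity of g' gives the tridiagonal system
  1·σ_0 + 4·σ_1 + 1·σ_2 = 6(Δ_1 - Δ_0) = 0
  1·σ_1 + 4·σ_2 + 1·σ_3 = 6(Δ_2 - Δ_1) = 60
  1·σ_2 + 4·σ_3 + 1·σ_4 = 6(Δ_3 - Δ_2) = -90
Natural end conditions: σ_0 = σ_4 = 0.
Solving the tridiagonal system: σ_0 = 0, σ_1 = -165/28, σ_2 = 165/7, σ_3 = -795/28, σ_4 = 0.
On [0, 1], g(x) = 0 - 57/56·x + 0·x² - 55/56·x³.
With x = 2/3: g(2/3) = -733/756.

-0.9696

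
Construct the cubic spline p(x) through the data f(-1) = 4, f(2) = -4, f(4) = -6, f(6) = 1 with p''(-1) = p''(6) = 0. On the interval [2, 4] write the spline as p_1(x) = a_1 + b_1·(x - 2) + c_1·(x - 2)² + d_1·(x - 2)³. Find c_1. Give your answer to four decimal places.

0.1711

Let M_i = p''(x_i). Step sizes h_i = 3, 2, 2; slopes of the chords Δ_i = (y_(i+1) - y_i)/h_i = -8/3, -1, 7/2.
  3·M_0 + 10·M_1 + 2·M_2 = 6(Δ_1 - Δ_0) = 10
  2·M_1 + 8·M_2 + 2·M_3 = 6(Δ_2 - Δ_1) = 27
Natural end conditions: M_0 = M_3 = 0.
Hence M_0 = 0, M_1 = 13/38, M_2 = 125/38, M_3 = 0.
On [2, 4], with p_1(x) = a_1 + b_1·(x - 2) + c_1·(x - 2)² + d_1·(x - 2)³: c_1 = M_1/2 = 13/76, d_1 = (M_2 - M_1)/(6h_1) = 14/57, b_1 = Δ_1 - h_1(2M_1 + M_2)/6 = -265/114.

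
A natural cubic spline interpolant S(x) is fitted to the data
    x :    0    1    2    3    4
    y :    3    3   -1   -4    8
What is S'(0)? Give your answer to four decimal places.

0.8750

Put M_i = S'' at the i-th knot. Here h = (1, 1, 1, 1) and Δ = (0, -4, -3, 12), so the interior equations h_(i-1)·M_(i-1) + 2(h_(i-1)+h_i)·M_i + h_i·M_(i+1) = 6(Δ_i − Δ_(i-1)) read
  1·M_0 + 4·M_1 + 1·M_2 = 6(Δ_1 - Δ_0) = -24
  1·M_1 + 4·M_2 + 1·M_3 = 6(Δ_2 - Δ_1) = 6
  1·M_2 + 4·M_3 + 1·M_4 = 6(Δ_3 - Δ_2) = 90
Natural end conditions: M_0 = M_4 = 0.
Forward elimination and back-substitution give M_0 = 0, M_1 = -21/4, M_2 = -3, M_3 = 93/4, M_4 = 0.
On [0, 1], S'(x) = b_0 + 2c_0·x + 3d_0·x² with b_0 = Δ_0 - h_0(2M_0 + M_1)/6 = 7/8, c_0 = M_0/2 = 0, d_0 = (M_1 - M_0)/(6h_0) = -7/8. So S'(0) = 7/8.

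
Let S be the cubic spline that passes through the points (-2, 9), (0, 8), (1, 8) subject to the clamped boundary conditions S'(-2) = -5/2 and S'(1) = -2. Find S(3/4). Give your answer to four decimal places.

8.3203

With M_i denoting the second derivative at x_i, h_i = 2, 1, and Δ_i = (y_(i+1) − y_i)/h_i = -1/2, 0:
  2·M_0 + 6·M_1 + 1·M_2 = 6(Δ_1 - Δ_0) = 3
Clamped end conditions give two more equations: 2h_0·M_0 + h_0·M_1 = 6(Δ_0 - S'(-2)) = 12 and h_1·M_1 + 2h_1·M_2 = 6(S'(1) - Δ_1) = -12.
Forward elimination and back-substitution give M_0 = 8/3, M_1 = 2/3, M_2 = -19/3.
On [0, 1], S(x) = 8 + 5/6·x + 1/3·x² - 7/6·x³.
With x = 3/4: S(3/4) = 1065/128.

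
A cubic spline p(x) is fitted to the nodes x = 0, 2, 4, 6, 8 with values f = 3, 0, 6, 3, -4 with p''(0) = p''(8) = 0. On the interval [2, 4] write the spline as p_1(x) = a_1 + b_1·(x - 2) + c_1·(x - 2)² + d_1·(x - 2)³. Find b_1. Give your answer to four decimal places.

1.4821

Let M_i = p''(x_i). Step sizes h_i = 2, 2, 2, 2; slopes of the chords Δ_i = (y_(i+1) - y_i)/h_i = -3/2, 3, -3/2, -7/2.
  2·M_0 + 8·M_1 + 2·M_2 = 6(Δ_1 - Δ_0) = 27
  2·M_1 + 8·M_2 + 2·M_3 = 6(Δ_2 - Δ_1) = -27
  2·M_2 + 8·M_3 + 2·M_4 = 6(Δ_3 - Δ_2) = -12
Natural end conditions: M_0 = M_4 = 0.
Solving the tridiagonal system: M_0 = 0, M_1 = 501/112, M_2 = -123/28, M_3 = -45/112, M_4 = 0.
On [2, 4], with p_1(x) = a_1 + b_1·(x - 2) + c_1·(x - 2)² + d_1·(x - 2)³: c_1 = M_1/2 = 501/224, d_1 = (M_2 - M_1)/(6h_1) = -331/448, b_1 = Δ_1 - h_1(2M_1 + M_2)/6 = 83/56.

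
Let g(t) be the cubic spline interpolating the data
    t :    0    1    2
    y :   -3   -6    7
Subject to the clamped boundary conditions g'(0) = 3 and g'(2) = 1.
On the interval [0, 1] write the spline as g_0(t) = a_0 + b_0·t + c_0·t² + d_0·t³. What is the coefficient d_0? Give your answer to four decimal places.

Let M_i = g''(x_i). Step sizes h_i = 1, 1; slopes of the chords Δ_i = (y_(i+1) - y_i)/h_i = -3, 13.
  1·M_0 + 4·M_1 + 1·M_2 = 6(Δ_1 - Δ_0) = 96
Clamped end conditions give two more equations: 2h_0·M_0 + h_0·M_1 = 6(Δ_0 - g'(0)) = -36 and h_1·M_1 + 2h_1·M_2 = 6(g'(2) - Δ_1) = -72.
Solving the tridiagonal system: M_0 = -43, M_1 = 50, M_2 = -61.
On [0, 1], with g_0(t) = a_0 + b_0·t + c_0·t² + d_0·t³: c_0 = M_0/2 = -43/2, d_0 = (M_1 - M_0)/(6h_0) = 31/2, b_0 = Δ_0 - h_0(2M_0 + M_1)/6 = 3.

15.5000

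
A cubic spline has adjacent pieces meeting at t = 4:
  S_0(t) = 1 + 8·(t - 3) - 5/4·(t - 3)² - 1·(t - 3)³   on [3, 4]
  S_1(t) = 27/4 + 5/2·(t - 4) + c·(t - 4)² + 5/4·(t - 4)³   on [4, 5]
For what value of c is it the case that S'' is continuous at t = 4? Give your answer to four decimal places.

-4.2500

S_0''(t) = -5/2 - 6·(t - 3), so S_0''(4) = -17/2. On the right, S_1''(4) = 2c, so c = -17/4.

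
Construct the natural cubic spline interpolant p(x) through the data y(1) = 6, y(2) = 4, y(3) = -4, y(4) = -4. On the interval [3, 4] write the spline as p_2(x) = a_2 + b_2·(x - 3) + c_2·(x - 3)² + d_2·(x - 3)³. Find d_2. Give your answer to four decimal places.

-2.5333

Put M_i = p'' at the i-th knot. Here h = (1, 1, 1) and Δ = (-2, -8, 0), so the interior equations h_(i-1)·M_(i-1) + 2(h_(i-1)+h_i)·M_i + h_i·M_(i+1) = 6(Δ_i − Δ_(i-1)) read
  1·M_0 + 4·M_1 + 1·M_2 = 6(Δ_1 - Δ_0) = -36
  1·M_1 + 4·M_2 + 1·M_3 = 6(Δ_2 - Δ_1) = 48
Natural end conditions: M_0 = M_3 = 0.
Forward elimination and back-substitution give M_0 = 0, M_1 = -64/5, M_2 = 76/5, M_3 = 0.
On [3, 4], with p_2(x) = a_2 + b_2·(x - 3) + c_2·(x - 3)² + d_2·(x - 3)³: c_2 = M_2/2 = 38/5, d_2 = (M_3 - M_2)/(6h_2) = -38/15, b_2 = Δ_2 - h_2(2M_2 + M_3)/6 = -76/15.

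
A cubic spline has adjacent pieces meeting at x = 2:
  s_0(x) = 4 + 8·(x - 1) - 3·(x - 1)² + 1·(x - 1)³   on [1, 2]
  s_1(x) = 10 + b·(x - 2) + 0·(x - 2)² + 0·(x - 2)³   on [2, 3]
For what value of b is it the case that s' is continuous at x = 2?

s_0'(x) = 8 - 6·(x - 1) + 3·(x - 1)², so s_0'(2) = 5. On the right, s_1'(2) = b, so b = 5.

5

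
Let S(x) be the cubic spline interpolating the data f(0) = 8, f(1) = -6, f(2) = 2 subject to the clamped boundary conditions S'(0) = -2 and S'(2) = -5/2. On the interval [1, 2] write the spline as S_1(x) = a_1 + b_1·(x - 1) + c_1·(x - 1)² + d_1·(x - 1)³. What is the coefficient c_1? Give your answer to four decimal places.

33.2500

Let M_i = S''(x_i). Step sizes h_i = 1, 1; slopes of the chords Δ_i = (y_(i+1) - y_i)/h_i = -14, 8.
  1·M_0 + 4·M_1 + 1·M_2 = 6(Δ_1 - Δ_0) = 132
Clamped end conditions give two more equations: 2h_0·M_0 + h_0·M_1 = 6(Δ_0 - S'(0)) = -72 and h_1·M_1 + 2h_1·M_2 = 6(S'(2) - Δ_1) = -63.
Solving the tridiagonal system: M_0 = -277/4, M_1 = 133/2, M_2 = -259/4.
On [1, 2], with S_1(x) = a_1 + b_1·(x - 1) + c_1·(x - 1)² + d_1·(x - 1)³: c_1 = M_1/2 = 133/4, d_1 = (M_2 - M_1)/(6h_1) = -175/8, b_1 = Δ_1 - h_1(2M_1 + M_2)/6 = -27/8.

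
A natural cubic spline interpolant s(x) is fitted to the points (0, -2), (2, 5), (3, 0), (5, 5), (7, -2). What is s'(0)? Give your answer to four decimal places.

Let M_i = s''(x_i). Step sizes h_i = 2, 1, 2, 2; slopes of the chords Δ_i = (y_(i+1) - y_i)/h_i = 7/2, -5, 5/2, -7/2.
  2·M_0 + 6·M_1 + 1·M_2 = 6(Δ_1 - Δ_0) = -51
  1·M_1 + 6·M_2 + 2·M_3 = 6(Δ_2 - Δ_1) = 45
  2·M_2 + 8·M_3 + 2·M_4 = 6(Δ_3 - Δ_2) = -36
Natural end conditions: M_0 = M_4 = 0.
Solving: M_0 = 0, M_1 = -669/64, M_2 = 375/32, M_3 = -951/128, M_4 = 0.
On [0, 2], s'(x) = b_0 + 2c_0·x + 3d_0·x² with b_0 = Δ_0 - h_0(2M_0 + M_1)/6 = 447/64, c_0 = M_0/2 = 0, d_0 = (M_1 - M_0)/(6h_0) = -223/256. So s'(0) = 447/64.

6.9844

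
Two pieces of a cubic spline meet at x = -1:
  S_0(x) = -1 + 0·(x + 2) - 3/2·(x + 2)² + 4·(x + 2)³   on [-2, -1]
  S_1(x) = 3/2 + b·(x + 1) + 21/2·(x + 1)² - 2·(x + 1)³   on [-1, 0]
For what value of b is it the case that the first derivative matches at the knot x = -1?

S_0'(x) = 0 - 3·(x + 2) + 12·(x + 2)², so S_0'(-1) = 9. On the right, S_1'(-1) = b, so b = 9.

9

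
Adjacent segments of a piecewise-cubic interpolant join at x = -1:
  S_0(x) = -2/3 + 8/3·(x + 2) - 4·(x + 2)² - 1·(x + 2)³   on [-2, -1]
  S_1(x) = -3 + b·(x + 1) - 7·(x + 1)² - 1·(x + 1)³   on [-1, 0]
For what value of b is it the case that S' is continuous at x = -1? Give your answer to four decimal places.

S_0'(x) = 8/3 - 8·(x + 2) - 3·(x + 2)², so S_0'(-1) = -25/3. On the right, S_1'(-1) = b, so b = -25/3.

-8.3333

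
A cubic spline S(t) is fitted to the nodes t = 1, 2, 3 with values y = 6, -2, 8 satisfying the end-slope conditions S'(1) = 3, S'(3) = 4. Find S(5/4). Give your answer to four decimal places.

5.1836

Let m_i = S''(x_i). Step sizes h_i = 1, 1; slopes of the chords Δ_i = (y_(i+1) - y_i)/h_i = -8, 10.
  1·m_0 + 4·m_1 + 1·m_2 = 6(Δ_1 - Δ_0) = 108
Clamped end conditions give two more equations: 2h_0·m_0 + h_0·m_1 = 6(Δ_0 - S'(1)) = -66 and h_1·m_1 + 2h_1·m_2 = 6(S'(3) - Δ_1) = -36.
Solving the tridiagonal system: m_0 = -119/2, m_1 = 53, m_2 = -89/2.
On [1, 2], S(t) = 6 + 3·(t - 1) - 119/4·(t - 1)² + 75/4·(t - 1)³.
With (t - 1) = 1/4: S(5/4) = 1327/256.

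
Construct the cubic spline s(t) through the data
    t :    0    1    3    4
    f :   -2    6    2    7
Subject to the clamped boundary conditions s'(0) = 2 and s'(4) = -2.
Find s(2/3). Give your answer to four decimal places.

Write σ_i for s''(x_i). With h_i = 1, 2, 1 and divided differences Δ_i = 8, -2, 5, the continuity of s' gives the tridiagonal system
  1·σ_0 + 6·σ_1 + 2·σ_2 = 6(Δ_1 - Δ_0) = -60
  2·σ_1 + 6·σ_2 + 1·σ_3 = 6(Δ_2 - Δ_1) = 42
Clamped end conditions give two more equations: 2h_0·σ_0 + h_0·σ_1 = 6(Δ_0 - s'(0)) = 36 and h_2·σ_2 + 2h_2·σ_3 = 6(s'(4) - Δ_2) = -42.
Forward elimination and back-substitution give σ_0 = 200/7, σ_1 = -148/7, σ_2 = 134/7, σ_3 = -214/7.
On [0, 1], s(t) = -2 + 2·t + 100/7·t² - 58/7·t³.
With t = 2/3: s(2/3) = 610/189.

3.2275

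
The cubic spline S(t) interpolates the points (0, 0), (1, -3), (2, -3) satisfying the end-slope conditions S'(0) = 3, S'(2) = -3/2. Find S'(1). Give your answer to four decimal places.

-2.6250

With σ_i denoting the second derivative at x_i, h_i = 1, 1, and Δ_i = (y_(i+1) − y_i)/h_i = -3, 0:
  1·σ_0 + 4·σ_1 + 1·σ_2 = 6(Δ_1 - Δ_0) = 18
Clamped end conditions give two more equations: 2h_0·σ_0 + h_0·σ_1 = 6(Δ_0 - S'(0)) = -36 and h_1·σ_1 + 2h_1·σ_2 = 6(S'(2) - Δ_1) = -9.
Hence σ_0 = -99/4, σ_1 = 27/2, σ_2 = -45/4.
On [1, 2], S'(t) = b_1 + 2c_1·(t - 1) + 3d_1·(t - 1)² with b_1 = Δ_1 - h_1(2σ_1 + σ_2)/6 = -21/8, c_1 = σ_1/2 = 27/4, d_1 = (σ_2 - σ_1)/(6h_1) = -33/8. So S'(1) = -21/8.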